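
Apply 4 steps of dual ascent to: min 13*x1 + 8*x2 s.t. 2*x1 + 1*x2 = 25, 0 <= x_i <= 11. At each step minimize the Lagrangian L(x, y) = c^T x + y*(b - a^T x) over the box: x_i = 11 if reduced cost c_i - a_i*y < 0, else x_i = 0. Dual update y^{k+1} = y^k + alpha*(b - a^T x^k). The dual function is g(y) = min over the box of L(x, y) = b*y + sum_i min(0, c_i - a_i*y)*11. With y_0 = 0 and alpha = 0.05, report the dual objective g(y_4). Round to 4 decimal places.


Dual ascent for LP: min 13*x1 + 8*x2, 2*x1 + 1*x2 = 25, 0 <= x_i <= 11
Step 1: y^k = 0.0, reduced costs: (13.0, 8.0)
  x^k = (0.0, 0.0), subgradient = b - a^T x = 25.0
  y^{k+1} = 0.0 + 0.05*25.0 = 1.25
Step 2: y^k = 1.25, reduced costs: (10.5, 6.75)
  x^k = (0.0, 0.0), subgradient = b - a^T x = 25.0
  y^{k+1} = 1.25 + 0.05*25.0 = 2.5
Step 3: y^k = 2.5, reduced costs: (8.0, 5.5)
  x^k = (0.0, 0.0), subgradient = b - a^T x = 25.0
  y^{k+1} = 2.5 + 0.05*25.0 = 3.75
Step 4: y^k = 3.75, reduced costs: (5.5, 4.25)
  x^k = (0.0, 0.0), subgradient = b - a^T x = 25.0
  y^{k+1} = 3.75 + 0.05*25.0 = 5.0
Dual objective at y_4 = 5.0: reduced costs (3.0, 3.0), box minimizer x = (0.0, 0.0)
g(y_4) = b*y + (c1 - a1*y)*x1 + (c2 - a2*y)*x2 = 25*5.0 + 3.0*0.0 + 3.0*0.0 = 125.0 + 0.0 + 0.0 = 125.0


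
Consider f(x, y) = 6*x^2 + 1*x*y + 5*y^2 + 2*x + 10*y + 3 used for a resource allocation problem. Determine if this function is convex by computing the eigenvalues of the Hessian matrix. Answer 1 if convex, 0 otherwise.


The Hessian of f(x,y) = 6*x^2 + 1*x*y + 5*y^2 + 2*x + 10*y + 3 is:
H = [[12, 1], [1, 10]]
Trace = 12 + 10 = 22
Determinant = 12*10 - (1)^2 = 119
Discriminant = (22)^2 - 4*119 = 8.0
Eigenvalues: lambda_1 = 9.5858, lambda_2 = 12.4142
The function is convex.

1


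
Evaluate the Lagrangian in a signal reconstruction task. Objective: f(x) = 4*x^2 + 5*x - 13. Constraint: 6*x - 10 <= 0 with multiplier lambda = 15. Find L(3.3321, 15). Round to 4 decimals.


Step 1: Evaluate f(x).
f(3.3321) = 4*3.3321^2 + 5*3.3321 - 13 = 48.0721
Step 2: Evaluate g(x).
g(3.3321) = 6*3.3321 - 10 = 9.9926
Step 3: Compute Lagrangian.
L = 48.0721 + 15*9.9926 = 197.9611


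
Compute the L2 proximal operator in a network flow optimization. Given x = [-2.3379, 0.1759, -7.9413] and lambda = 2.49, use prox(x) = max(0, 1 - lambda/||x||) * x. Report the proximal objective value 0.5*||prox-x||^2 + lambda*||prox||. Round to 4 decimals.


Step 1: Compute ||x||.
||x|| = 8.2802
Step 2: Compute scaling factor.
scale = max(0, 1 - 2.49/8.2802) = 0.6993
Step 3: prox(x) = [-1.6348, 0.123, -5.5532]
||prox(x)|| = 5.7902
Step 4: Proximal objective.
0.5*||prox-x||^2 = 3.1001
lambda*||prox|| = 14.4176
Total = 17.5175


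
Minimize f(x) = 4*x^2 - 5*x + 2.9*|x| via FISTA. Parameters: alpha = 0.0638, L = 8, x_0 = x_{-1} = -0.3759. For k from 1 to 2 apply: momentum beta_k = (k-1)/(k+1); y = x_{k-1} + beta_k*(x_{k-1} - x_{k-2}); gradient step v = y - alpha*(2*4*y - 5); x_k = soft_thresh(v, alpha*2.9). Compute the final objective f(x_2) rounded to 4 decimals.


FISTA on f(x) = 4*x^2 - 5*x + 2.9*|x|
L = 8, alpha = 0.0638
Iteration 1: beta = 0.0, y = -0.3759 + 0.0*(-0.3759 + 0.3759) = -0.3759
  grad(y) = -8.0072, v = y - alpha*grad = 0.135
  prox(v) = soft_thresh(0.135, 0.185) = 0.0
Iteration 2: beta = 0.3333, y = 0.0 + 0.3333*(0.0 + 0.3759) = 0.1253
  grad(y) = -3.9976, v = y - alpha*grad = 0.3803
  prox(v) = soft_thresh(0.3803, 0.185) = 0.1953
f(x_2) = 4*0.1953^2 - 5*0.1953 + 2.9*|0.1953| = -0.2576


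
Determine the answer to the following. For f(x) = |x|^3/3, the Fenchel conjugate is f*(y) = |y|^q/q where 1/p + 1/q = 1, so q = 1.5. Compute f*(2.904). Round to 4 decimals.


The conjugate exponent q satisfies 1/p + 1/q = 1.
p = 3, so q = 3/(3 - 1) = 1.5
|y|^q = 2.904^1.5 = 4.9487
f*(2.904) = 4.9487 / 1.5 = 3.2992


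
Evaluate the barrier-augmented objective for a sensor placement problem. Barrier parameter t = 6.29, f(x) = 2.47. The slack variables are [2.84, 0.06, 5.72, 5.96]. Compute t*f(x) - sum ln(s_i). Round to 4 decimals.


Step 1: Compute log-barrier.
ln values: [1.0438, -2.8134, 1.744, 1.7851]
phi = -(1.0438 - 2.8134 + 1.744 + 1.7851) = -1.7594
Step 2: Compute augmented objective.
t*f(x) = 6.29*2.47 = 15.5363
Total = 15.5363 - 1.7594 = 13.7769


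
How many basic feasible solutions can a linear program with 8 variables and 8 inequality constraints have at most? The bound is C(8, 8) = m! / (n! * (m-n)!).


Each vertex corresponds to some choice of n active constraints out of m, so the number of vertices is at most C(m, n) = m! / (n!(m-n)!).
m = 8, n = 8
Numerator: 8 * 7 * 6 * 5 * 4 * 3 * 2 * 1
Denominator: 8! = 40320
C(8, 8) = 1


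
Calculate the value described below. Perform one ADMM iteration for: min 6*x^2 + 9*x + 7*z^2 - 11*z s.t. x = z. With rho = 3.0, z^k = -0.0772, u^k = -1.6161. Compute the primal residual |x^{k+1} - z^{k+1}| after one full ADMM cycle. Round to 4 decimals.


ADMM iteration with rho = 3.0, z^k = -0.0772, u^k = -1.6161
Step 1: x-update.
Minimize 6*x^2 + 9*x + (3.0/2)*(x + 0.0772 - 1.6161)^2
FOC: (2*6 + 3.0)*x = -9 + 3.0*(-0.0772 + 1.6161)
x^{k+1} = -0.2922
Step 2: z-update.
Minimize 7*z^2 - 11*z + (3.0/2)*(-0.2922 - z - 1.6161)^2
FOC: (2*7 + 3.0)*z = 11 + 3.0*(-0.2922 - 1.6161)
z^{k+1} = 0.3103
Step 3: u-update.
u^{k+1} = -1.6161 - 0.2922 - 0.3103 = -2.2186
Step 4: Primal residual = |-0.2922 - 0.3103| = 0.6025


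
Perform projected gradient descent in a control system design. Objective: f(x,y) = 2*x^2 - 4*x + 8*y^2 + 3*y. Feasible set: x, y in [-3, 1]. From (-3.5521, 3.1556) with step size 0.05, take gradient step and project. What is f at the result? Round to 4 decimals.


Step 1: Compute gradient at (-3.5521, 3.1556).
grad_x = 2*2*-3.5521 - 4 = -18.2084
grad_y = 2*8*3.1556 + 3 = 53.4896
Step 2: Gradient step.
x_raw = -3.5521 - 0.05*-18.2084 = -2.6417
y_raw = 3.1556 - 0.05*53.4896 = 0.4811
Step 3: Project onto [-3, 1].
x_proj = clip(-2.6417) = -2.6417
y_proj = clip(0.4811) = 0.4811
Step 4: Evaluate f.
f(-2.6417, 0.4811) = 27.8188


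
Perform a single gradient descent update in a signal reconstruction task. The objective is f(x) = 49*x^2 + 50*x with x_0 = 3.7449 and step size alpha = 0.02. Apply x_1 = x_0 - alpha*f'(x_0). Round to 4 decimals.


We compute the gradient at x_0 and apply the update.
f'(x) = 98*x + 50
f'(3.7449) = 98*3.7449 + 50 = 417.0002
x_1 = 3.7449 - 0.02*417.0002 = -4.5951


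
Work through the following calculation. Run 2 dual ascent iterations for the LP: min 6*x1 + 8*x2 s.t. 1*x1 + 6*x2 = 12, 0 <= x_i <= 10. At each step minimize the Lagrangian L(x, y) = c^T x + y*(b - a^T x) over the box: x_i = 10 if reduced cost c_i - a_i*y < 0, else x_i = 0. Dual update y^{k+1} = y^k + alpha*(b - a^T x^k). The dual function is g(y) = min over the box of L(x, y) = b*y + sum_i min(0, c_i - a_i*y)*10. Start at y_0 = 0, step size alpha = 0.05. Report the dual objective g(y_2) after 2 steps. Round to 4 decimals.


Dual ascent for LP: min 6*x1 + 8*x2, 1*x1 + 6*x2 = 12, 0 <= x_i <= 10
Step 1: y^k = 0.0, reduced costs: (6.0, 8.0)
  x^k = (0.0, 0.0), subgradient = b - a^T x = 12.0
  y^{k+1} = 0.0 + 0.05*12.0 = 0.6
Step 2: y^k = 0.6, reduced costs: (5.4, 4.4)
  x^k = (0.0, 0.0), subgradient = b - a^T x = 12.0
  y^{k+1} = 0.6 + 0.05*12.0 = 1.2
Dual objective at y_2 = 1.2: reduced costs (4.8, 0.8), box minimizer x = (0.0, 0.0)
g(y_2) = b*y + (c1 - a1*y)*x1 + (c2 - a2*y)*x2 = 12*1.2 + 4.8*0.0 + 0.8*0.0 = 14.4 + 0.0 + 0.0 = 14.4


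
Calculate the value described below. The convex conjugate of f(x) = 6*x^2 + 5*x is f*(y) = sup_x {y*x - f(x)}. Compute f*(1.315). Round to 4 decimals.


f*(y) = sup_x {y*x - a*x^2 - b*x} = sup_x {(y-b)*x - a*x^2}
FOC: (y - b) - 2a*x = 0 => x* = (y - b)/(2a)
x* = (1.315 - 5)/(2*6) = -0.3071
f*(1.315) = (y-b)^2/(4a) = (1.315 - 5)^2/(4*6)
= 13.5792/24 = 0.5658


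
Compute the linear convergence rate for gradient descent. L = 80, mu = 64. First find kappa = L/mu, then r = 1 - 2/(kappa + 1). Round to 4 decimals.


Step 1: Compute the condition number.
kappa = L/mu = 80/64 = 1.25
Step 2: Compute the convergence rate.
r = 1 - 2/(kappa + 1) = 1 - 2*mu/(L + mu) = (L - mu)/(L + mu) = 16/144 = 0.1111


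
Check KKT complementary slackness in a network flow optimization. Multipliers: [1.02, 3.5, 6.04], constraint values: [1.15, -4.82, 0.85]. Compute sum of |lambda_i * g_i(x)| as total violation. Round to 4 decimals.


KKT complementary slackness check:
lambda_1 * g_1 = 1.02 * 1.15 = 1.173
lambda_2 * g_2 = 3.5 * -4.82 = -16.87
lambda_3 * g_3 = 6.04 * 0.85 = 5.134
Total violation = 1.173 + 16.87 + 5.134 = 23.177


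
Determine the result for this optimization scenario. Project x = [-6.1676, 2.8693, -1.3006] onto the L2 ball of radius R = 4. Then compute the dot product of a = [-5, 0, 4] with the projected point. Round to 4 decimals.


Step 1: Compute ||x|| (intermediates to 6 decimals).
||x|| = sqrt((-6.1676)^2 + 2.8693^2 + (-1.3006)^2) = 6.925585
Step 2: Project.
Since ||x|| > R, scale = R/||x|| = 4/6.925585 = 0.577569, proj(x) = scale * x
proj(x) = [-3.562215, 1.657219, -0.751186]
Step 3: Dot product.
a^T * proj(x) = -5*(-3.562215) + 0*1.657219 + 4*(-0.751186) = 14.8063


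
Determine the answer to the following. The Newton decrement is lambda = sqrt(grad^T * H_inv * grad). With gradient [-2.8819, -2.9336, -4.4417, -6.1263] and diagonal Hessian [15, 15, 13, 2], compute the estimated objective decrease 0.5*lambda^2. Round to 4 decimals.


Step 1: H is diagonal, so H^(-1) * g = [-0.1921, -0.1956, -0.3417, -3.0632].
Step 2: g^T H^(-1) g = sum_i g_i^2 / H_ii
  = (-2.8819)^2/15 + (-2.9336)^2/15 + (-4.4417)^2/13 + (-6.1263)^2/2
  = 0.5537 + 0.5737 + 1.5176 + 18.7658 = 21.4108
Step 3: Objective decrease = 0.5 * g^T H^(-1) g = 10.7054


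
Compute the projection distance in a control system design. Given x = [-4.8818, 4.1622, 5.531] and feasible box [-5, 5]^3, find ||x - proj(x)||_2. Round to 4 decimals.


Project each component onto [-5, 5].
clip(-4.8818) = -4.8818, clip(4.1622) = 4.1622, clip(5.531) = 5.0
Projection = [-4.8818, 4.1622, 5.0]
Squared diffs: [0.0, 0.0, 0.282]
Distance = sqrt(0.282) = 0.531


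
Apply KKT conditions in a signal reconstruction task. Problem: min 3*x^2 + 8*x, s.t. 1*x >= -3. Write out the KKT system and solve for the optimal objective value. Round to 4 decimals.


Step 1: Try lambda = 0 (constraint inactive).
Stationarity: 2*3*x + 8 = 0
x* = -8/(2*3) = -4/3 = -1.3333 (rounded; the exact value -4/3 is used below)
Check constraint: 1*-1.3333 = -1.3333 >= -3 -- satisfied.
Step 2: Compute optimal value.
f(x*) = 3*(-4/3)^2 + 8*(-4/3) = -5.3333


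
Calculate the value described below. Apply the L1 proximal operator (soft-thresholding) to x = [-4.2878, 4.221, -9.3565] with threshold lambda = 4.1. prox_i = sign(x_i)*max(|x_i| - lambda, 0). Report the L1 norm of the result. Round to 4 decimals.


Soft-thresholding with lambda = 4.1:
prox(-4.2878) = sign(-4.2878)*max(|-4.2878| - 4.1, 0) = -0.1878
prox(4.221) = sign(4.221)*max(|4.221| - 4.1, 0) = 0.121
prox(-9.3565) = sign(-9.3565)*max(|-9.3565| - 4.1, 0) = -5.2565
prox(x) = [-0.1878, 0.121, -5.2565]
||prox(x)||_1 = 0.1878 + 0.121 + 5.2565 = 5.5653


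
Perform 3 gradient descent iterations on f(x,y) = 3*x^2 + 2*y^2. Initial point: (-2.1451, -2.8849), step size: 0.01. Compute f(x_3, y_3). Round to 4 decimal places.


Gradient descent on f(x,y) = 3*x^2 + 2*y^2.
Starting point: (-2.1451, -2.8849), alpha = 0.01
Step 1: grad_x = 2*3*-2.1451 = -12.8706, grad_y = 2*2*-2.8849 = -11.5396
  x_1 = -2.1451 - 0.01*-12.8706 = -2.0164
  y_1 = -2.8849 - 0.01*-11.5396 = -2.7695
Step 2: grad_x = 2*3*-2.0164 = -12.0984, grad_y = 2*2*-2.7695 = -11.078
  x_2 = -2.0164 - 0.01*-12.0984 = -1.8954
  y_2 = -2.7695 - 0.01*-11.078 = -2.6587
Step 3: grad_x = 2*3*-1.8954 = -11.3725, grad_y = 2*2*-2.6587 = -10.6349
  x_3 = -1.8954 - 0.01*-11.3725 = -1.7817
  y_3 = -2.6587 - 0.01*-10.6349 = -2.5524
f(-1.7817, -2.5524) = 3*(-1.7817)^2 + 2*(-2.5524)^2 = 22.5524


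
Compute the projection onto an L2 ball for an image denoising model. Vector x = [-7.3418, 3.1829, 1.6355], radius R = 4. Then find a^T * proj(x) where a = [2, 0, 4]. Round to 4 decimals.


Step 1: Compute ||x|| (intermediates to 6 decimals).
||x|| = sqrt((-7.3418)^2 + 3.1829^2 + 1.6355^2) = 8.167481
Step 2: Project.
Since ||x|| > R, scale = R/||x|| = 4/8.167481 = 0.489747, proj(x) = scale * x
proj(x) = [-3.595625, 1.558816, 0.800981]
Step 3: Dot product.
a^T * proj(x) = 2*(-3.595625) + 0*1.558816 + 4*0.800981 = -3.9873


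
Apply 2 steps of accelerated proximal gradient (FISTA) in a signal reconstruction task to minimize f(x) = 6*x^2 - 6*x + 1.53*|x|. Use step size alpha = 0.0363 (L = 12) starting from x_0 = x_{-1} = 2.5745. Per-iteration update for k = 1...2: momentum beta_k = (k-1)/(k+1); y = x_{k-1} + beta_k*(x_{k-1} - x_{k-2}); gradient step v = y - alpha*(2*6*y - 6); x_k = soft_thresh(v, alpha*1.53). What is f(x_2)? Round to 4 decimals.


FISTA on f(x) = 6*x^2 - 6*x + 1.53*|x|
L = 12, alpha = 0.0363
Iteration 1: beta = 0.0, y = 2.5745 + 0.0*(2.5745 - 2.5745) = 2.5745
  grad(y) = 24.894, v = y - alpha*grad = 1.6708
  prox(v) = soft_thresh(1.6708, 0.0555) = 1.6153
Iteration 2: beta = 0.3333, y = 1.6153 + 0.3333*(1.6153 - 2.5745) = 1.2956
  grad(y) = 9.5469, v = y - alpha*grad = 0.949
  prox(v) = soft_thresh(0.949, 0.0555) = 0.8935
f(x_2) = 6*0.8935^2 - 6*0.8935 + 1.53*|0.8935| = 0.796


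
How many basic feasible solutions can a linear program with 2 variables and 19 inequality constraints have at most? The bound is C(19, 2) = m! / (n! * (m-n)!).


Each vertex corresponds to some choice of n active constraints out of m, so the number of vertices is at most C(m, n) = m! / (n!(m-n)!).
m = 19, n = 2
Numerator: 19 * 18
Denominator: 2! = 2
C(19, 2) = 171


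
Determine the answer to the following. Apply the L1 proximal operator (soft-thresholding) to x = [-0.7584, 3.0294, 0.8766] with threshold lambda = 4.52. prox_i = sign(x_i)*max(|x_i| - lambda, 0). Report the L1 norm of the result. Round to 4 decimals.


Soft-thresholding with lambda = 4.52:
prox(-0.7584) = sign(-0.7584)*max(|-0.7584| - 4.52, 0) = 0.0
prox(3.0294) = sign(3.0294)*max(|3.0294| - 4.52, 0) = 0.0
prox(0.8766) = sign(0.8766)*max(|0.8766| - 4.52, 0) = 0.0
prox(x) = [0.0, 0.0, 0.0]
||prox(x)||_1 = 0.0 + 0.0 + 0.0 = 0.0


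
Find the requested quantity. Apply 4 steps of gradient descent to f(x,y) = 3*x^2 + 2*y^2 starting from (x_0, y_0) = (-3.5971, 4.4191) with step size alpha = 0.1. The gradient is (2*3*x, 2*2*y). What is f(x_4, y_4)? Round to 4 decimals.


Gradient descent on f(x,y) = 3*x^2 + 2*y^2.
Starting point: (-3.5971, 4.4191), alpha = 0.1
Step 1: grad_x = 2*3*-3.5971 = -21.5826, grad_y = 2*2*4.4191 = 17.6764
  x_1 = -3.5971 - 0.1*-21.5826 = -1.4388
  y_1 = 4.4191 - 0.1*17.6764 = 2.6515
Step 2: grad_x = 2*3*-1.4388 = -8.633, grad_y = 2*2*2.6515 = 10.6058
  x_2 = -1.4388 - 0.1*-8.633 = -0.5755
  y_2 = 2.6515 - 0.1*10.6058 = 1.5909
Step 3: grad_x = 2*3*-0.5755 = -3.4532, grad_y = 2*2*1.5909 = 6.3635
  x_3 = -0.5755 - 0.1*-3.4532 = -0.2302
  y_3 = 1.5909 - 0.1*6.3635 = 0.9545
Step 4: grad_x = 2*3*-0.2302 = -1.3813, grad_y = 2*2*0.9545 = 3.8181
  x_4 = -0.2302 - 0.1*-1.3813 = -0.0921
  y_4 = 0.9545 - 0.1*3.8181 = 0.5727
f(-0.0921, 0.5727) = 3*(-0.0921)^2 + 2*0.5727^2 = 0.6814


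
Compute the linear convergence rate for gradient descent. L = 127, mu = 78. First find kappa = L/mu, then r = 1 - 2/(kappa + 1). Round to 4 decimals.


Step 1: Compute the condition number.
kappa = L/mu = 127/78 = 1.6282
Step 2: Compute the convergence rate.
r = 1 - 2/(kappa + 1) = 1 - 2*mu/(L + mu) = (L - mu)/(L + mu) = 49/205 = 0.239


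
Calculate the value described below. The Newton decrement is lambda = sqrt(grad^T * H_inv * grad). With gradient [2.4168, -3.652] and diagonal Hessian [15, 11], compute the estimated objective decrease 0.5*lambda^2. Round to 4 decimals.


Step 1: H is diagonal, so H^(-1) * g = [0.1611, -0.332].
Step 2: g^T H^(-1) g = sum_i g_i^2 / H_ii
  = (2.4168)^2/15 + (-3.652)^2/11
  = 0.3894 + 1.2125 = 1.6019
Step 3: Objective decrease = 0.5 * g^T H^(-1) g = 0.8009


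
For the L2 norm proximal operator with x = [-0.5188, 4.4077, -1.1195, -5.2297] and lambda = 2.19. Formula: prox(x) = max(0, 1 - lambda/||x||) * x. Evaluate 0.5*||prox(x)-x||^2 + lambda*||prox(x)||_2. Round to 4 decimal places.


Step 1: Compute ||x||.
||x|| = 6.9498
Step 2: Compute scaling factor.
scale = max(0, 1 - 2.19/6.9498) = 0.6849
Step 3: prox(x) = [-0.3553, 3.0188, -0.7667, -3.5817]
||prox(x)|| = 4.7598
Step 4: Proximal objective.
0.5*||prox-x||^2 = 2.3981
lambda*||prox|| = 10.424
Total = 12.8221


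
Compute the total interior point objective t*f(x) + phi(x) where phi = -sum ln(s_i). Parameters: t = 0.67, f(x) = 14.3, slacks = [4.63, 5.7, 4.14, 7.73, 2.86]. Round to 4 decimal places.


Step 1: Compute log-barrier.
ln values: [1.5326, 1.7405, 1.4207, 2.0451, 1.0508]
phi = -(1.5326 + 1.7405 + 1.4207 + 2.0451 + 1.0508) = -7.7896
Step 2: Compute augmented objective.
t*f(x) = 0.67*14.3 = 9.581
Total = 9.581 - 7.7896 = 1.7914


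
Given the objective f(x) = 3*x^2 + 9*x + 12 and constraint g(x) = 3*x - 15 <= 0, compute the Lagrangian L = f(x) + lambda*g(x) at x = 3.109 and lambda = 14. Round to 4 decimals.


Step 1: Evaluate f(x).
f(3.109) = 3*3.109^2 + 9*3.109 + 12 = 68.9786
Step 2: Evaluate g(x).
g(3.109) = 3*3.109 - 15 = -5.673
Step 3: Compute Lagrangian.
L = 68.9786 + 14*-5.673 = -10.4434


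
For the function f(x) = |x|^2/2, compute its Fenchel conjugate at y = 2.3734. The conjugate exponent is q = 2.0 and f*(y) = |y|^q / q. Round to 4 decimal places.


The conjugate exponent q satisfies 1/p + 1/q = 1.
p = 2, so q = 2/(2 - 1) = 2.0
|y|^q = 2.3734^2.0 = 5.633
f*(2.3734) = 5.633 / 2.0 = 2.8165


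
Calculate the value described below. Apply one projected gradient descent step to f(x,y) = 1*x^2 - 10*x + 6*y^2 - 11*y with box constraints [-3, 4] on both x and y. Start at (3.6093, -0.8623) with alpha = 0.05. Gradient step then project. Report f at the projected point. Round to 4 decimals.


Step 1: Compute gradient at (3.6093, -0.8623).
grad_x = 2*1*3.6093 - 10 = -2.7814
grad_y = 2*6*-0.8623 - 11 = -21.3476
Step 2: Gradient step.
x_raw = 3.6093 - 0.05*-2.7814 = 3.7484
y_raw = -0.8623 - 0.05*-21.3476 = 0.2051
Step 3: Project onto [-3, 4].
x_proj = clip(3.7484) = 3.7484
y_proj = clip(0.2051) = 0.2051
Step 4: Evaluate f.
f(3.7484, 0.2051) = -25.437


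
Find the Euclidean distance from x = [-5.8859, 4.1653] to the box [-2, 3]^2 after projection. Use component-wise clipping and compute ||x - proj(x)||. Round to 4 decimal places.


Project each component onto [-2, 3].
clip(-5.8859) = -2.0, clip(4.1653) = 3.0
Projection = [-2.0, 3.0]
Squared diffs: [15.1002, 1.3579]
Distance = sqrt(16.4581) = 4.0569


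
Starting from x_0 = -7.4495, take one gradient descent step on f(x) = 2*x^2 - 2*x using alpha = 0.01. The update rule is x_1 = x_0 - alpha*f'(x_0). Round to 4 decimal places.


We compute the gradient at x_0 and apply the update.
f'(x) = 4*x - 2
f'(-7.4495) = 4*-7.4495 - 2 = -31.798
x_1 = -7.4495 - 0.01*-31.798 = -7.1315


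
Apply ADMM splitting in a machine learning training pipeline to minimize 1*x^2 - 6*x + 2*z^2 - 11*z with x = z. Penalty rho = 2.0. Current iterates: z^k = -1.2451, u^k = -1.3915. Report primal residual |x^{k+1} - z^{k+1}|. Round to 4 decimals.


ADMM iteration with rho = 2.0, z^k = -1.2451, u^k = -1.3915
Step 1: x-update.
Minimize 1*x^2 - 6*x + (2.0/2)*(x + 1.2451 - 1.3915)^2
FOC: (2*1 + 2.0)*x = 6 + 2.0*(-1.2451 + 1.3915)
x^{k+1} = 1.5732
Step 2: z-update.
Minimize 2*z^2 - 11*z + (2.0/2)*(1.5732 - z - 1.3915)^2
FOC: (2*2 + 2.0)*z = 11 + 2.0*(1.5732 - 1.3915)
z^{k+1} = 1.8939
Step 3: u-update.
u^{k+1} = -1.3915 + 1.5732 - 1.8939 = -1.7122
Step 4: Primal residual = |1.5732 - 1.8939| = 0.3207


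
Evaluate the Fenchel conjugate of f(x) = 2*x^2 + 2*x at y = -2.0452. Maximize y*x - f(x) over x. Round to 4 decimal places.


f*(y) = sup_x {y*x - a*x^2 - b*x} = sup_x {(y-b)*x - a*x^2}
FOC: (y - b) - 2a*x = 0 => x* = (y - b)/(2a)
x* = (-2.0452 - 2)/(2*2) = -1.0113
f*(-2.0452) = (y-b)^2/(4a) = (-2.0452 - 2)^2/(4*2)
= 16.3636/8 = 2.0455


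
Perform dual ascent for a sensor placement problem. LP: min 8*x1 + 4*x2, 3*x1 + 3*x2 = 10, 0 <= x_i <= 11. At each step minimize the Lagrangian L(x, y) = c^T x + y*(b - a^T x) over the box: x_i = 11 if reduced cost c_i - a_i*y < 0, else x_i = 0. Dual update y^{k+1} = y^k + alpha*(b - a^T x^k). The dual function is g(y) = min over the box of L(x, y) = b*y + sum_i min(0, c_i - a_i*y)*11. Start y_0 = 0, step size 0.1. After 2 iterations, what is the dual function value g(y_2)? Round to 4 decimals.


Dual ascent for LP: min 8*x1 + 4*x2, 3*x1 + 3*x2 = 10, 0 <= x_i <= 11
Step 1: y^k = 0.0, reduced costs: (8.0, 4.0)
  x^k = (0.0, 0.0), subgradient = b - a^T x = 10.0
  y^{k+1} = 0.0 + 0.1*10.0 = 1.0
Step 2: y^k = 1.0, reduced costs: (5.0, 1.0)
  x^k = (0.0, 0.0), subgradient = b - a^T x = 10.0
  y^{k+1} = 1.0 + 0.1*10.0 = 2.0
Dual objective at y_2 = 2.0: reduced costs (2.0, -2.0), box minimizer x = (0.0, 11.0)
g(y_2) = b*y + (c1 - a1*y)*x1 + (c2 - a2*y)*x2 = 10*2.0 + 2.0*0.0 + (-2.0)*11.0 = 20.0 + 0.0 - 22.0 = -2.0


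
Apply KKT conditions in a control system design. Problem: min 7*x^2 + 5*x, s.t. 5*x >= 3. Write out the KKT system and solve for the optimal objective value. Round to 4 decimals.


Step 1: Try lambda = 0 (constraint inactive).
x_unc = -5/(2*7) = -0.3571
Check: 5*-0.3571 = -1.7855 < 3 -- violated!
Step 2: Constraint must be active: 5*x = 3
x* = 3/5 = 0.6
lambda = (2*7*0.6 + 5)/5 = 2.68
Step 3: Compute optimal value.
f(x*) = 7*0.6^2 + 5*0.6 = 5.52


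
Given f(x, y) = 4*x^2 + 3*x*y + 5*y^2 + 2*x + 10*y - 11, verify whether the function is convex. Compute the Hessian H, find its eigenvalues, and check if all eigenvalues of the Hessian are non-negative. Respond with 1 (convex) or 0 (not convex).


The Hessian of f(x,y) = 4*x^2 + 3*x*y + 5*y^2 + 2*x + 10*y - 11 is:
H = [[8, 3], [3, 10]]
Trace = 8 + 10 = 18
Determinant = 8*10 - (3)^2 = 71
Discriminant = (18)^2 - 4*71 = 40.0
Eigenvalues: lambda_1 = 5.8377, lambda_2 = 12.1623
The function is convex.

1


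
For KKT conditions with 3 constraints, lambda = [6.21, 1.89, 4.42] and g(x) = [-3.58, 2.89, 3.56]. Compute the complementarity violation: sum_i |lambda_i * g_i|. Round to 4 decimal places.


KKT complementary slackness check:
lambda_1 * g_1 = 6.21 * -3.58 = -22.2318
lambda_2 * g_2 = 1.89 * 2.89 = 5.4621
lambda_3 * g_3 = 4.42 * 3.56 = 15.7352
Total violation = 22.2318 + 5.4621 + 15.7352 = 43.4291


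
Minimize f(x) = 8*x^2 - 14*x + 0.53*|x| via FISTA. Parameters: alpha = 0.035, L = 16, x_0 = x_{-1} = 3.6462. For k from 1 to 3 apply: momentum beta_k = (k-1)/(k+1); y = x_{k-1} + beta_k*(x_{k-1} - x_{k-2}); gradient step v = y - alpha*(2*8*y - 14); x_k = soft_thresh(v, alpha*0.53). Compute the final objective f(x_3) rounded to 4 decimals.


FISTA on f(x) = 8*x^2 - 14*x + 0.53*|x|
L = 16, alpha = 0.035
Iteration 1: beta = 0.0, y = 3.6462 + 0.0*(3.6462 - 3.6462) = 3.6462
  grad(y) = 44.3392, v = y - alpha*grad = 2.0943
  prox(v) = soft_thresh(2.0943, 0.0186) = 2.0758
Iteration 2: beta = 0.3333, y = 2.0758 + 0.3333*(2.0758 - 3.6462) = 1.5523
  grad(y) = 10.8369, v = y - alpha*grad = 1.173
  prox(v) = soft_thresh(1.173, 0.0186) = 1.1545
Iteration 3: beta = 0.5, y = 1.1545 + 0.5*(1.1545 - 2.0758) = 0.6938
  grad(y) = -2.8991, v = y - alpha*grad = 0.7953
  prox(v) = soft_thresh(0.7953, 0.0186) = 0.7767
f(x_3) = 8*0.7767^2 - 14*0.7767 + 0.53*|0.7767| = -5.6361


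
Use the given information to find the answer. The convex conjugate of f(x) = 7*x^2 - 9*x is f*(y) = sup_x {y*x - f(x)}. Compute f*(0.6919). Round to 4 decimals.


f*(y) = sup_x {y*x - a*x^2 - b*x} = sup_x {(y-b)*x - a*x^2}
FOC: (y - b) - 2a*x = 0 => x* = (y - b)/(2a)
x* = (0.6919 + 9)/(2*7) = 0.6923
f*(0.6919) = (y-b)^2/(4a) = (0.6919 + 9)^2/(4*7)
= 93.9329/28 = 3.3547


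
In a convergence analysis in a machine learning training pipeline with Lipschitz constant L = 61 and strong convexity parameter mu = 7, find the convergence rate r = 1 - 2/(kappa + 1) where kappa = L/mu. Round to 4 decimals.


Step 1: Compute the condition number.
kappa = L/mu = 61/7 = 8.7143
Step 2: Compute the convergence rate.
r = 1 - 2/(kappa + 1) = 1 - 2*mu/(L + mu) = (L - mu)/(L + mu) = 54/68 = 0.7941


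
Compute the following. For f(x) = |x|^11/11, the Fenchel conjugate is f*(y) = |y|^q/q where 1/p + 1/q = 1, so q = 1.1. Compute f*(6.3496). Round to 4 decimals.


The conjugate exponent q satisfies 1/p + 1/q = 1.
p = 11, so q = 11/(11 - 1) = 1.1
|y|^q = 6.3496^1.1 = 7.6387
f*(6.3496) = 7.6387 / 1.1 = 6.9443


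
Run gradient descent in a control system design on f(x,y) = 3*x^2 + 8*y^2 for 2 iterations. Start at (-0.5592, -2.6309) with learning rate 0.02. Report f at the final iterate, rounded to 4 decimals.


Gradient descent on f(x,y) = 3*x^2 + 8*y^2.
Starting point: (-0.5592, -2.6309), alpha = 0.02
Step 1: grad_x = 2*3*-0.5592 = -3.3552, grad_y = 2*8*-2.6309 = -42.0944
  x_1 = -0.5592 - 0.02*-3.3552 = -0.4921
  y_1 = -2.6309 - 0.02*-42.0944 = -1.789
Step 2: grad_x = 2*3*-0.4921 = -2.9526, grad_y = 2*8*-1.789 = -28.6242
  x_2 = -0.4921 - 0.02*-2.9526 = -0.433
  y_2 = -1.789 - 0.02*-28.6242 = -1.2165
f(-0.433, -1.2165) = 3*(-0.433)^2 + 8*(-1.2165)^2 = 12.4021


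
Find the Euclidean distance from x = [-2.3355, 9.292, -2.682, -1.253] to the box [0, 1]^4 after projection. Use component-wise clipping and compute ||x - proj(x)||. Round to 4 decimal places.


Project each component onto [0, 1].
clip(-2.3355) = 0.0, clip(9.292) = 1.0, clip(-2.682) = 0.0, clip(-1.253) = 0.0
Projection = [0.0, 1.0, 0.0, 0.0]
Squared diffs: [5.4546, 68.7573, 7.1931, 1.57]
Distance = sqrt(82.975) = 9.1091


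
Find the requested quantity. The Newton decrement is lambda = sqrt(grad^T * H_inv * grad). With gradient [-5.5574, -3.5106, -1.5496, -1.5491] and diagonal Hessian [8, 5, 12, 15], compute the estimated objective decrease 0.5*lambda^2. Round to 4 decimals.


Step 1: H is diagonal, so H^(-1) * g = [-0.6947, -0.7021, -0.1291, -0.1033].
Step 2: g^T H^(-1) g = sum_i g_i^2 / H_ii
  = (-5.5574)^2/8 + (-3.5106)^2/5 + (-1.5496)^2/12 + (-1.5491)^2/15
  = 3.8606 + 2.4649 + 0.2001 + 0.16 = 6.6855
Step 3: Objective decrease = 0.5 * g^T H^(-1) g = 3.3428


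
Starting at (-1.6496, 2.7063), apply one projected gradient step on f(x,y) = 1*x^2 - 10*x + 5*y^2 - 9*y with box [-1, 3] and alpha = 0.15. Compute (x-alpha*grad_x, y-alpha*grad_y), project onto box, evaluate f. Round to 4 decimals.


Step 1: Compute gradient at (-1.6496, 2.7063).
grad_x = 2*1*-1.6496 - 10 = -13.2992
grad_y = 2*5*2.7063 - 9 = 18.063
Step 2: Gradient step.
x_raw = -1.6496 - 0.15*-13.2992 = 0.3453
y_raw = 2.7063 - 0.15*18.063 = -0.0032
Step 3: Project onto [-1, 3].
x_proj = clip(0.3453) = 0.3453
y_proj = clip(-0.0032) = -0.0032
Step 4: Evaluate f.
f(0.3453, -0.0032) = -3.3052


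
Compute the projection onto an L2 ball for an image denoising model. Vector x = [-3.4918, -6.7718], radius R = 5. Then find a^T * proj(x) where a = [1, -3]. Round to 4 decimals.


Step 1: Compute ||x|| (intermediates to 6 decimals).
||x|| = sqrt((-3.4918)^2 + (-6.7718)^2) = 7.619051
Step 2: Project.
Since ||x|| > R, scale = R/||x|| = 5/7.619051 = 0.65625, proj(x) = scale * x
proj(x) = [-2.291494, -4.443994]
Step 3: Dot product.
a^T * proj(x) = 1*(-2.291494) - 3*(-4.443994) = 11.0405


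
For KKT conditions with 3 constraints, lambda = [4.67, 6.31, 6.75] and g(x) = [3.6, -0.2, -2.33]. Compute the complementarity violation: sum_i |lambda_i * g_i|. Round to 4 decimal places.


KKT complementary slackness check:
lambda_1 * g_1 = 4.67 * 3.6 = 16.812
lambda_2 * g_2 = 6.31 * -0.2 = -1.262
lambda_3 * g_3 = 6.75 * -2.33 = -15.7275
Total violation = 16.812 + 1.262 + 15.7275 = 33.8015


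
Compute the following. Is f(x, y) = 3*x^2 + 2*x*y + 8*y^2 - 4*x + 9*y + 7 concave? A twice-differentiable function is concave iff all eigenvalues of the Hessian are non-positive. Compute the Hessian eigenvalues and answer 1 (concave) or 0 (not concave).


The Hessian of f(x,y) = 3*x^2 + 2*x*y + 8*y^2 - 4*x + 9*y + 7 is:
H = [[6, 2], [2, 16]]
Trace = 6 + 16 = 22
Determinant = 6*16 - (2)^2 = 92
Discriminant = (22)^2 - 4*92 = 116.0
Eigenvalues: lambda_1 = 5.6148, lambda_2 = 16.3852
The function is not concave.

0


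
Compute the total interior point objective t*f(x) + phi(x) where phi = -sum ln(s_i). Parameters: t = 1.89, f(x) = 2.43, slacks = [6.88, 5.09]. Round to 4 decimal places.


Step 1: Compute log-barrier.
ln values: [1.9286, 1.6273]
phi = -(1.9286 + 1.6273) = -3.5559
Step 2: Compute augmented objective.
t*f(x) = 1.89*2.43 = 4.5927
Total = 4.5927 - 3.5559 = 1.0368


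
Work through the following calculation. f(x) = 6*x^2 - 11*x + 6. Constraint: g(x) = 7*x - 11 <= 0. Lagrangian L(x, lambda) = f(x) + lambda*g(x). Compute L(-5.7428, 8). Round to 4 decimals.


Step 1: Evaluate f(x).
f(-5.7428) = 6*(-5.7428)^2 - 11*(-5.7428) + 6 = 267.0493
Step 2: Evaluate g(x).
g(-5.7428) = 7*-5.7428 - 11 = -51.1996
Step 3: Compute Lagrangian.
L = 267.0493 + 8*-51.1996 = -142.5475


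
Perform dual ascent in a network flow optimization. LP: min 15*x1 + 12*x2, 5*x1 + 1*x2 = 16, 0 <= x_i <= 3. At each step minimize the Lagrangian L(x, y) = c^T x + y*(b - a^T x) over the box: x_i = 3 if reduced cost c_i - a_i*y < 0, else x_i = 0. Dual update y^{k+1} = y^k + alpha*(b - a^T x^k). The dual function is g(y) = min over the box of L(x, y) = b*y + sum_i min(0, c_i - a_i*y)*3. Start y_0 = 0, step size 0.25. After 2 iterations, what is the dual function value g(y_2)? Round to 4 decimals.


Dual ascent for LP: min 15*x1 + 12*x2, 5*x1 + 1*x2 = 16, 0 <= x_i <= 3
Step 1: y^k = 0.0, reduced costs: (15.0, 12.0)
  x^k = (0.0, 0.0), subgradient = b - a^T x = 16.0
  y^{k+1} = 0.0 + 0.25*16.0 = 4.0
Step 2: y^k = 4.0, reduced costs: (-5.0, 8.0)
  x^k = (3.0, 0.0), subgradient = b - a^T x = 1.0
  y^{k+1} = 4.0 + 0.25*1.0 = 4.25
Dual objective at y_2 = 4.25: reduced costs (-6.25, 7.75), box minimizer x = (3.0, 0.0)
g(y_2) = b*y + (c1 - a1*y)*x1 + (c2 - a2*y)*x2 = 16*4.25 + (-6.25)*3.0 + 7.75*0.0 = 68.0 - 18.75 + 0.0 = 49.25


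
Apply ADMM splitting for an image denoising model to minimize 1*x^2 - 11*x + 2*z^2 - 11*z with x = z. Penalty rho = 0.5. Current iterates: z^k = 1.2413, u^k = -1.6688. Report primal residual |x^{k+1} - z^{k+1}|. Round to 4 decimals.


ADMM iteration with rho = 0.5, z^k = 1.2413, u^k = -1.6688
Step 1: x-update.
Minimize 1*x^2 - 11*x + (0.5/2)*(x - 1.2413 - 1.6688)^2
FOC: (2*1 + 0.5)*x = 11 + 0.5*(1.2413 + 1.6688)
x^{k+1} = 4.982
Step 2: z-update.
Minimize 2*z^2 - 11*z + (0.5/2)*(4.982 - z - 1.6688)^2
FOC: (2*2 + 0.5)*z = 11 + 0.5*(4.982 - 1.6688)
z^{k+1} = 2.8126
Step 3: u-update.
u^{k+1} = -1.6688 + 4.982 - 2.8126 = 0.5006
Step 4: Primal residual = |4.982 - 2.8126| = 2.1694


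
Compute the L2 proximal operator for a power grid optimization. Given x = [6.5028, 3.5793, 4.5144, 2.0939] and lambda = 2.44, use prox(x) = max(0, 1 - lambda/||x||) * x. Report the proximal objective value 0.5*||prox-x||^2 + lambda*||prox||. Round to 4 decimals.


Step 1: Compute ||x||.
||x|| = 8.9366
Step 2: Compute scaling factor.
scale = max(0, 1 - 2.44/8.9366) = 0.727
Step 3: prox(x) = [4.7273, 2.602, 3.2818, 1.5222]
||prox(x)|| = 6.4966
Step 4: Proximal objective.
0.5*||prox-x||^2 = 2.9768
lambda*||prox|| = 15.8517
Total = 18.8284


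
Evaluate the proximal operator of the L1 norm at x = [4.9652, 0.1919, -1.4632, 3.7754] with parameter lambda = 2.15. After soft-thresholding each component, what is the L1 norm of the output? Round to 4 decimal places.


Soft-thresholding with lambda = 2.15:
prox(4.9652) = sign(4.9652)*max(|4.9652| - 2.15, 0) = 2.8152
prox(0.1919) = sign(0.1919)*max(|0.1919| - 2.15, 0) = 0.0
prox(-1.4632) = sign(-1.4632)*max(|-1.4632| - 2.15, 0) = 0.0
prox(3.7754) = sign(3.7754)*max(|3.7754| - 2.15, 0) = 1.6254
prox(x) = [2.8152, 0.0, 0.0, 1.6254]
||prox(x)||_1 = 2.8152 + 0.0 + 0.0 + 1.6254 = 4.4406


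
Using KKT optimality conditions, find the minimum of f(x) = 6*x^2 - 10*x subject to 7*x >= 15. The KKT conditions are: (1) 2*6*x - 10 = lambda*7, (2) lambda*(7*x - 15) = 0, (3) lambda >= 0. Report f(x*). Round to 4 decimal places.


Step 1: Try lambda = 0 (constraint inactive).
x_unc = 10/(2*6) = 0.8333
Check: 7*0.8333 = 5.8331 < 15 -- violated!
Step 2: Constraint must be active: 7*x = 15
x* = 15/7 = 2.1429 (rounded; the exact value 15/7 is used below)
lambda = (2*6*(15/7) - 10)/7 = 2.2449
Step 3: Compute optimal value.
f(x*) = 6*(15/7)^2 - 10*(15/7) = 6.1224


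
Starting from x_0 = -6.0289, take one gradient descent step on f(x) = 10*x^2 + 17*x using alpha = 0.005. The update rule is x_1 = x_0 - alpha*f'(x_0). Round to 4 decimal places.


We compute the gradient at x_0 and apply the update.
f'(x) = 20*x + 17
f'(-6.0289) = 20*-6.0289 + 17 = -103.578
x_1 = -6.0289 - 0.005*-103.578 = -5.511


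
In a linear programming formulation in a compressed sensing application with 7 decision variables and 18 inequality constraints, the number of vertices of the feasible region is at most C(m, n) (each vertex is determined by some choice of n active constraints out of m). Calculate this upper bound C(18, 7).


Each vertex corresponds to some choice of n active constraints out of m, so the number of vertices is at most C(m, n) = m! / (n!(m-n)!).
m = 18, n = 7
Numerator: 18 * 17 * 16 * 15 * 14 * 13 * 12
Denominator: 7! = 5040
C(18, 7) = 31824


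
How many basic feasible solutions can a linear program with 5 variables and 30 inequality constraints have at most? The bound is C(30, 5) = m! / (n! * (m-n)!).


Each vertex corresponds to some choice of n active constraints out of m, so the number of vertices is at most C(m, n) = m! / (n!(m-n)!).
m = 30, n = 5
Numerator: 30 * 29 * 28 * 27 * 26
Denominator: 5! = 120
C(30, 5) = 142506


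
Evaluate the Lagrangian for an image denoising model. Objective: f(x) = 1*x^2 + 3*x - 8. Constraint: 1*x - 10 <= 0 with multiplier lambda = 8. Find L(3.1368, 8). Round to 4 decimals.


Step 1: Evaluate f(x).
f(3.1368) = 1*3.1368^2 + 3*3.1368 - 8 = 11.2499
Step 2: Evaluate g(x).
g(3.1368) = 1*3.1368 - 10 = -6.8632
Step 3: Compute Lagrangian.
L = 11.2499 + 8*-6.8632 = -43.6557


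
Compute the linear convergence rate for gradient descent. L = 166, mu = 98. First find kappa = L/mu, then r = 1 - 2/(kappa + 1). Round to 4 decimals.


Step 1: Compute the condition number.
kappa = L/mu = 166/98 = 1.6939
Step 2: Compute the convergence rate.
r = 1 - 2/(kappa + 1) = 1 - 2*mu/(L + mu) = (L - mu)/(L + mu) = 68/264 = 0.2576


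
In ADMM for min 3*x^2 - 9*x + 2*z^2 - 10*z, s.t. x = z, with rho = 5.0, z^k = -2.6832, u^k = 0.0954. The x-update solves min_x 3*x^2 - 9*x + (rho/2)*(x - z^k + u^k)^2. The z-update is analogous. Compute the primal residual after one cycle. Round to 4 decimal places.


ADMM iteration with rho = 5.0, z^k = -2.6832, u^k = 0.0954
Step 1: x-update.
Minimize 3*x^2 - 9*x + (5.0/2)*(x + 2.6832 + 0.0954)^2
FOC: (2*3 + 5.0)*x = 9 + 5.0*(-2.6832 - 0.0954)
x^{k+1} = -0.4448
Step 2: z-update.
Minimize 2*z^2 - 10*z + (5.0/2)*(-0.4448 - z + 0.0954)^2
FOC: (2*2 + 5.0)*z = 10 + 5.0*(-0.4448 + 0.0954)
z^{k+1} = 0.917
Step 3: u-update.
u^{k+1} = 0.0954 - 0.4448 - 0.917 = -1.2664
Step 4: Primal residual = |-0.4448 - 0.917| = 1.3618


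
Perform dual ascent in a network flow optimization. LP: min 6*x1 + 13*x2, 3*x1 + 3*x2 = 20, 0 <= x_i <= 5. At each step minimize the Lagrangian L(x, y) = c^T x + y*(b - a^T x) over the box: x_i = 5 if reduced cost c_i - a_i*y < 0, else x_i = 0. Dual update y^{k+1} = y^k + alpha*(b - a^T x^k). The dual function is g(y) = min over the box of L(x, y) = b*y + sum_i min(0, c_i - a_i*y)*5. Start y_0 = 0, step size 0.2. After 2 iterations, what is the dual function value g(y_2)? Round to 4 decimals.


Dual ascent for LP: min 6*x1 + 13*x2, 3*x1 + 3*x2 = 20, 0 <= x_i <= 5
Step 1: y^k = 0.0, reduced costs: (6.0, 13.0)
  x^k = (0.0, 0.0), subgradient = b - a^T x = 20.0
  y^{k+1} = 0.0 + 0.2*20.0 = 4.0
Step 2: y^k = 4.0, reduced costs: (-6.0, 1.0)
  x^k = (5.0, 0.0), subgradient = b - a^T x = 5.0
  y^{k+1} = 4.0 + 0.2*5.0 = 5.0
Dual objective at y_2 = 5.0: reduced costs (-9.0, -2.0), box minimizer x = (5.0, 5.0)
g(y_2) = b*y + (c1 - a1*y)*x1 + (c2 - a2*y)*x2 = 20*5.0 + (-9.0)*5.0 + (-2.0)*5.0 = 100.0 - 45.0 - 10.0 = 45.0


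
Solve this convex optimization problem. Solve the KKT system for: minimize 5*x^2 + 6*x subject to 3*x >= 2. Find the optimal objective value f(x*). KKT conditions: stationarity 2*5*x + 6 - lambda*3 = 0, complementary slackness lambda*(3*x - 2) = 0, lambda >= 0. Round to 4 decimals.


Step 1: Try lambda = 0 (constraint inactive).
x_unc = -6/(2*5) = -0.6
Check: 3*-0.6 = -1.8 < 2 -- violated!
Step 2: Constraint must be active: 3*x = 2
x* = 2/3 = 0.6667 (rounded; the exact value 2/3 is used below)
lambda = (2*5*(2/3) + 6)/3 = 4.2222
Step 3: Compute optimal value.
f(x*) = 5*(2/3)^2 + 6*(2/3) = 6.2222


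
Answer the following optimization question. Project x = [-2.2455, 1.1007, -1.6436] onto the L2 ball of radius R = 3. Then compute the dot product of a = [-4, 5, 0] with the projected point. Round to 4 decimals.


Step 1: Compute ||x|| (intermediates to 6 decimals).
||x|| = sqrt((-2.2455)^2 + 1.1007^2 + (-1.6436)^2) = 2.992529
Step 2: Project.
Since ||x|| <= R, proj = x (no scaling needed).
proj(x) = [-2.2455, 1.1007, -1.6436]
Step 3: Dot product.
a^T * proj(x) = -4*(-2.2455) + 5*1.1007 + 0*(-1.6436) = 14.4855


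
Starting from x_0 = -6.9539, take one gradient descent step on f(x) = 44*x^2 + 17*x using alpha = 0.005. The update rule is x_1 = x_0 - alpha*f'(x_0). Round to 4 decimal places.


We compute the gradient at x_0 and apply the update.
f'(x) = 88*x + 17
f'(-6.9539) = 88*-6.9539 + 17 = -594.9432
x_1 = -6.9539 - 0.005*-594.9432 = -3.9792


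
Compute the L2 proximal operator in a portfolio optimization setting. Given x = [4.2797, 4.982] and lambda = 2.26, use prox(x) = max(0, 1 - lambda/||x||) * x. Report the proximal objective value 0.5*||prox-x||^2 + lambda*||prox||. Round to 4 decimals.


Step 1: Compute ||x||.
||x|| = 6.5678
Step 2: Compute scaling factor.
scale = max(0, 1 - 2.26/6.5678) = 0.6559
Step 3: prox(x) = [2.807, 3.2677]
||prox(x)|| = 4.3078
Step 4: Proximal objective.
0.5*||prox-x||^2 = 2.5538
lambda*||prox|| = 9.7356
Total = 12.2895


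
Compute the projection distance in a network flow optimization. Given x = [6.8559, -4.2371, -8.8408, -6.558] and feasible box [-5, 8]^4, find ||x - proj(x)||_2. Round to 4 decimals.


Project each component onto [-5, 8].
clip(6.8559) = 6.8559, clip(-4.2371) = -4.2371, clip(-8.8408) = -5.0, clip(-6.558) = -5.0
Projection = [6.8559, -4.2371, -5.0, -5.0]
Squared diffs: [0.0, 0.0, 14.7517, 2.4274]
Distance = sqrt(17.1791) = 4.1448


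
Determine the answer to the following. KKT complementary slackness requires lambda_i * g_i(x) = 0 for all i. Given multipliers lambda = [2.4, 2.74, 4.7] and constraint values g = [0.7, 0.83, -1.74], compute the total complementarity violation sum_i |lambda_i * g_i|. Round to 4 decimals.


KKT complementary slackness check:
lambda_1 * g_1 = 2.4 * 0.7 = 1.68
lambda_2 * g_2 = 2.74 * 0.83 = 2.2742
lambda_3 * g_3 = 4.7 * -1.74 = -8.178
Total violation = 1.68 + 2.2742 + 8.178 = 12.1322


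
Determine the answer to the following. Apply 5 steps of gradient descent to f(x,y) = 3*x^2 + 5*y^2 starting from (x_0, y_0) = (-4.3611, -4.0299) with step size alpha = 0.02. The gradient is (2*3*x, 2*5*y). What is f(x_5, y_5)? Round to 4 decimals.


Gradient descent on f(x,y) = 3*x^2 + 5*y^2.
Starting point: (-4.3611, -4.0299), alpha = 0.02
Step 1: grad_x = 2*3*-4.3611 = -26.1666, grad_y = 2*5*-4.0299 = -40.299
  x_1 = -4.3611 - 0.02*-26.1666 = -3.8378
  y_1 = -4.0299 - 0.02*-40.299 = -3.2239
Step 2: grad_x = 2*3*-3.8378 = -23.0266, grad_y = 2*5*-3.2239 = -32.2392
  x_2 = -3.8378 - 0.02*-23.0266 = -3.3772
  y_2 = -3.2239 - 0.02*-32.2392 = -2.5791
Step 3: grad_x = 2*3*-3.3772 = -20.2634, grad_y = 2*5*-2.5791 = -25.7914
  x_3 = -3.3772 - 0.02*-20.2634 = -2.972
  y_3 = -2.5791 - 0.02*-25.7914 = -2.0633
Step 4: grad_x = 2*3*-2.972 = -17.8318, grad_y = 2*5*-2.0633 = -20.6331
  x_4 = -2.972 - 0.02*-17.8318 = -2.6153
  y_4 = -2.0633 - 0.02*-20.6331 = -1.6506
Step 5: grad_x = 2*3*-2.6153 = -15.692, grad_y = 2*5*-1.6506 = -16.5065
  x_5 = -2.6153 - 0.02*-15.692 = -2.3015
  y_5 = -1.6506 - 0.02*-16.5065 = -1.3205
f(-2.3015, -1.3205) = 3*(-2.3015)^2 + 5*(-1.3205)^2 = 24.6094
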